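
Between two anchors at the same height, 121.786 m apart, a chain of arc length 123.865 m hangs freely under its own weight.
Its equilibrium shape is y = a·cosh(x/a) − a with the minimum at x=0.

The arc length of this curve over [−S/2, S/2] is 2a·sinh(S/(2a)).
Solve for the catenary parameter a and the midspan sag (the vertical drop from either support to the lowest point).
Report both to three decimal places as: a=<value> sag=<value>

a=190.752 sag=9.802

seed: a₀ = √(S³/(24(L−S))) = √(121.786³/(24·2.079)) = 190.266875
iter 1: u=0.320040  f(a)=+1.067e-02  f'(a)=-2.208e-02  a ← 190.266875 − (+1.067e-02/-2.208e-02) = 190.750300
iter 2: u=0.319229  f(a)=+4.081e-05  f'(a)=-2.191e-02  a ← 190.750300 − (+4.081e-05/-2.191e-02) = 190.752162
iter 3: u=0.319226  f(a)=+6.019e-10  f'(a)=-2.191e-02  a ← 190.752162 − (+6.019e-10/-2.191e-02) = 190.752162
iter 4: u=0.319226  f(a)=+0.000e+00  f'(a)=-2.191e-02  a ← 190.752162 − (+0.000e+00/-2.191e-02) = 190.752162
converged: |Δa| < 1e-12 after 4 iterations
sag = a·(cosh(S/(2a)) − 1) = 190.752162·(cosh(0.319226) − 1) = 9.802125
T_max/T_min = cosh(S/(2a)) = 1.051387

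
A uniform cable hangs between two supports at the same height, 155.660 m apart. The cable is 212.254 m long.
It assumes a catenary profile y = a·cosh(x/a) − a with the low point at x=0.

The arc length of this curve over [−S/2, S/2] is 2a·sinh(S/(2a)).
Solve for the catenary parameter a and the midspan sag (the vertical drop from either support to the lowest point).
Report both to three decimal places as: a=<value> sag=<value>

a=55.358 sag=64.339

seed: a₀ = √(S³/(24(L−S))) = √(155.660³/(24·56.594)) = 52.695645
iter 1: u=1.476972  f(a)=+6.503e+00  f'(a)=-2.655e+00  a ← 52.695645 − (+6.503e+00/-2.655e+00) = 55.145546
iter 2: u=1.411356  f(a)=+4.810e-01  f'(a)=-2.275e+00  a ← 55.145546 − (+4.810e-01/-2.275e+00) = 55.356979
iter 3: u=1.405965  f(a)=+3.096e-03  f'(a)=-2.246e+00  a ← 55.356979 − (+3.096e-03/-2.246e+00) = 55.358358
iter 4: u=1.405930  f(a)=+1.301e-07  f'(a)=-2.246e+00  a ← 55.358358 − (+1.301e-07/-2.246e+00) = 55.358358
iter 5: u=1.405930  f(a)=+0.000e+00  f'(a)=-2.246e+00  a ← 55.358358 − (+0.000e+00/-2.246e+00) = 55.358358
converged: |Δa| < 1e-12 after 5 iterations
sag = a·(cosh(S/(2a)) − 1) = 55.358358·(cosh(1.405930) − 1) = 64.339127
T_max/T_min = cosh(S/(2a)) = 2.162230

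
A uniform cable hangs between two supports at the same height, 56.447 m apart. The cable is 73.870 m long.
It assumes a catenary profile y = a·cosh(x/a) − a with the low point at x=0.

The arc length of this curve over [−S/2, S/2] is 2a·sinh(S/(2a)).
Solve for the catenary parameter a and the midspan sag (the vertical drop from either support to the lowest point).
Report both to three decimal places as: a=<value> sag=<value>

a=21.638 sag=21.168

seed: a₀ = √(S³/(24(L−S))) = √(56.447³/(24·17.423)) = 20.739305
iter 1: u=1.360870  f(a)=+1.686e+00  f'(a)=-2.013e+00  a ← 20.739305 − (+1.686e+00/-2.013e+00) = 21.577173
iter 2: u=1.308026  f(a)=+1.076e-01  f'(a)=-1.763e+00  a ← 21.577173 − (+1.076e-01/-1.763e+00) = 21.638181
iter 3: u=1.304338  f(a)=+5.038e-04  f'(a)=-1.747e+00  a ← 21.638181 − (+5.038e-04/-1.747e+00) = 21.638470
iter 4: u=1.304321  f(a)=+1.116e-08  f'(a)=-1.747e+00  a ← 21.638470 − (+1.116e-08/-1.747e+00) = 21.638470
iter 5: u=1.304321  f(a)=-1.421e-14  f'(a)=-1.747e+00  a ← 21.638470 − (-1.421e-14/-1.747e+00) = 21.638470
converged: |Δa| < 1e-12 after 5 iterations
sag = a·(cosh(S/(2a)) − 1) = 21.638470·(cosh(1.304321) − 1) = 21.168277
T_max/T_min = cosh(S/(2a)) = 1.978271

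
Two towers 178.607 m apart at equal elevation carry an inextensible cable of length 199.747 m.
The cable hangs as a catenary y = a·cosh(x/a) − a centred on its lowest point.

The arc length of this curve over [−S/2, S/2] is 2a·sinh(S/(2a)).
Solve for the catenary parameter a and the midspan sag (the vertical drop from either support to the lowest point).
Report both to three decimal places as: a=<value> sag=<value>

seed: a₀ = √(S³/(24(L−S))) = √(178.607³/(24·21.140)) = 105.971627
iter 1: u=0.842711  f(a)=+7.635e-01  f'(a)=-4.280e-01  a ← 105.971627 − (+7.635e-01/-4.280e-01) = 107.755260
iter 2: u=0.828762  f(a)=+1.970e-02  f'(a)=-4.062e-01  a ← 107.755260 − (+1.970e-02/-4.062e-01) = 107.803762
iter 3: u=0.828389  f(a)=+1.389e-05  f'(a)=-4.056e-01  a ← 107.803762 − (+1.389e-05/-4.056e-01) = 107.803797
iter 4: u=0.828389  f(a)=+6.906e-12  f'(a)=-4.056e-01  a ← 107.803797 − (+6.906e-12/-4.056e-01) = 107.803797
converged: |Δa| < 1e-12 after 4 iterations
sag = a·(cosh(S/(2a)) − 1) = 107.803797·(cosh(0.828389) − 1) = 39.153253
T_max/T_min = cosh(S/(2a)) = 1.363190

a=107.804 sag=39.153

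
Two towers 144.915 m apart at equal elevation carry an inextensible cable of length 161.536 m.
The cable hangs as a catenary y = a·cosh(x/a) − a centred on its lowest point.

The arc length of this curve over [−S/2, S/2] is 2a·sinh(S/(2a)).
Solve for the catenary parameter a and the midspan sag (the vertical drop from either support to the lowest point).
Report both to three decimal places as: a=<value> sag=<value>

seed: a₀ = √(S³/(24(L−S))) = √(144.915³/(24·16.621)) = 87.344551
iter 1: u=0.829559  f(a)=+5.814e-01  f'(a)=-4.074e-01  a ← 87.344551 − (+5.814e-01/-4.074e-01) = 88.771464
iter 2: u=0.816225  f(a)=+1.455e-02  f'(a)=-3.873e-01  a ← 88.771464 − (+1.455e-02/-3.873e-01) = 88.809043
iter 3: u=0.815880  f(a)=+9.638e-06  f'(a)=-3.867e-01  a ← 88.809043 − (+9.638e-06/-3.867e-01) = 88.809068
iter 4: u=0.815880  f(a)=+4.235e-12  f'(a)=-3.867e-01  a ← 88.809068 − (+4.235e-12/-3.867e-01) = 88.809068
converged: |Δa| < 1e-12 after 4 iterations
sag = a·(cosh(S/(2a)) − 1) = 88.809068·(cosh(0.815880) − 1) = 31.234759
T_max/T_min = cosh(S/(2a)) = 1.351707

a=88.809 sag=31.235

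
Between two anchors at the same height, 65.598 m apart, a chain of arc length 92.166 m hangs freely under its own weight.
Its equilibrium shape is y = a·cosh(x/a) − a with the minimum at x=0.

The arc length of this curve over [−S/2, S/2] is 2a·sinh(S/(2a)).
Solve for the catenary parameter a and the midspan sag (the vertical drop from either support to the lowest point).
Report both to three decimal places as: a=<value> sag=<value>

a=22.215 sag=28.943

seed: a₀ = √(S³/(24(L−S))) = √(65.598³/(24·26.568)) = 21.040248
iter 1: u=1.558869  f(a)=+3.421e+00  f'(a)=-3.195e+00  a ← 21.040248 − (+3.421e+00/-3.195e+00) = 22.111129
iter 2: u=1.483371  f(a)=+2.786e-01  f'(a)=-2.694e+00  a ← 22.111129 − (+2.786e-01/-2.694e+00) = 22.214527
iter 3: u=1.476466  f(a)=+2.208e-03  f'(a)=-2.651e+00  a ← 22.214527 − (+2.208e-03/-2.651e+00) = 22.215360
iter 4: u=1.476411  f(a)=+1.412e-07  f'(a)=-2.651e+00  a ← 22.215360 − (+1.412e-07/-2.651e+00) = 22.215360
iter 5: u=1.476411  f(a)=+1.421e-14  f'(a)=-2.651e+00  a ← 22.215360 − (+1.421e-14/-2.651e+00) = 22.215360
converged: |Δa| < 1e-12 after 5 iterations
sag = a·(cosh(S/(2a)) − 1) = 22.215360·(cosh(1.476411) − 1) = 28.942876
T_max/T_min = cosh(S/(2a)) = 2.302832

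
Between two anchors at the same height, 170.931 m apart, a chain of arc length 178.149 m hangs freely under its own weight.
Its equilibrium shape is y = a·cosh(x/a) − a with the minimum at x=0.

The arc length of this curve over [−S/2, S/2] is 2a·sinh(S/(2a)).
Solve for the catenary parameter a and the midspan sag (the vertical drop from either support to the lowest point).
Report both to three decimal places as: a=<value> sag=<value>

seed: a₀ = √(S³/(24(L−S))) = √(170.931³/(24·7.218)) = 169.791987
iter 1: u=0.503354  f(a)=+9.199e-02  f'(a)=-8.720e-02  a ← 169.791987 − (+9.199e-02/-8.720e-02) = 170.847009
iter 2: u=0.500246  f(a)=+8.645e-04  f'(a)=-8.556e-02  a ← 170.847009 − (+8.645e-04/-8.556e-02) = 170.857113
iter 3: u=0.500216  f(a)=+7.795e-08  f'(a)=-8.555e-02  a ← 170.857113 − (+7.795e-08/-8.555e-02) = 170.857114
iter 4: u=0.500216  f(a)=-2.842e-14  f'(a)=-8.555e-02  a ← 170.857114 − (-2.842e-14/-8.555e-02) = 170.857114
converged: |Δa| < 1e-12 after 4 iterations
sag = a·(cosh(S/(2a)) − 1) = 170.857114·(cosh(0.500216) − 1) = 21.825059
T_max/T_min = cosh(S/(2a)) = 1.127739

a=170.857 sag=21.825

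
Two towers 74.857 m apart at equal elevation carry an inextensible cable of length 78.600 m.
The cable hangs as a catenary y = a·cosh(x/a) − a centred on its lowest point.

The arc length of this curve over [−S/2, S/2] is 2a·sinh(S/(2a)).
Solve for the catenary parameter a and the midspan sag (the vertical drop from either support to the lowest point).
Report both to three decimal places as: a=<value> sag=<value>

seed: a₀ = √(S³/(24(L−S))) = √(74.857³/(24·3.743)) = 68.333410
iter 1: u=0.547734  f(a)=+5.655e-02  f'(a)=-1.129e-01  a ← 68.333410 − (+5.655e-02/-1.129e-01) = 68.834415
iter 2: u=0.543747  f(a)=+6.280e-04  f'(a)=-1.104e-01  a ← 68.834415 − (+6.280e-04/-1.104e-01) = 68.840104
iter 3: u=0.543702  f(a)=+7.936e-08  f'(a)=-1.104e-01  a ← 68.840104 − (+7.936e-08/-1.104e-01) = 68.840104
iter 4: u=0.543702  f(a)=+0.000e+00  f'(a)=-1.104e-01  a ← 68.840104 − (+0.000e+00/-1.104e-01) = 68.840104
converged: |Δa| < 1e-12 after 4 iterations
sag = a·(cosh(S/(2a)) − 1) = 68.840104·(cosh(0.543702) − 1) = 10.428111
T_max/T_min = cosh(S/(2a)) = 1.151483

a=68.840 sag=10.428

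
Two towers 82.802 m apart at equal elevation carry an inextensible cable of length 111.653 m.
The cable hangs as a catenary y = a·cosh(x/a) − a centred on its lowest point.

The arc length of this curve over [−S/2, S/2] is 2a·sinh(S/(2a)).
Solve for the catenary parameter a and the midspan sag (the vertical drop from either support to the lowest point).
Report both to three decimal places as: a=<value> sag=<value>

seed: a₀ = √(S³/(24(L−S))) = √(82.802³/(24·28.851)) = 28.633549
iter 1: u=1.445891  f(a)=+3.170e+00  f'(a)=-2.469e+00  a ← 28.633549 − (+3.170e+00/-2.469e+00) = 29.917516
iter 2: u=1.383838  f(a)=+2.257e-01  f'(a)=-2.129e+00  a ← 29.917516 − (+2.257e-01/-2.129e+00) = 30.023536
iter 3: u=1.378952  f(a)=+1.338e-03  f'(a)=-2.104e+00  a ← 30.023536 − (+1.338e-03/-2.104e+00) = 30.024172
iter 4: u=1.378922  f(a)=+4.763e-08  f'(a)=-2.104e+00  a ← 30.024172 − (+4.763e-08/-2.104e+00) = 30.024172
iter 5: u=1.378922  f(a)=+2.842e-14  f'(a)=-2.104e+00  a ← 30.024172 − (+2.842e-14/-2.104e+00) = 30.024172
converged: |Δa| < 1e-12 after 5 iterations
sag = a·(cosh(S/(2a)) − 1) = 30.024172·(cosh(1.378922) − 1) = 33.363911
T_max/T_min = cosh(S/(2a)) = 2.111235

a=30.024 sag=33.364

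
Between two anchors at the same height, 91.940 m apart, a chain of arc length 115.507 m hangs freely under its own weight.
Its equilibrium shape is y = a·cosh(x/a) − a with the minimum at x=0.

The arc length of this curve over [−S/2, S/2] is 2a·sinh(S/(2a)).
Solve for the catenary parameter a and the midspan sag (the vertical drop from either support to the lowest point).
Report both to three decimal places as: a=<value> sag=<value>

a=38.417 sag=30.947

seed: a₀ = √(S³/(24(L−S))) = √(91.940³/(24·23.567)) = 37.067985
iter 1: u=1.240154  f(a)=+1.880e+00  f'(a)=-1.478e+00  a ← 37.067985 − (+1.880e+00/-1.478e+00) = 38.339881
iter 2: u=1.199013  f(a)=+1.011e-01  f'(a)=-1.323e+00  a ← 38.339881 − (+1.011e-01/-1.323e+00) = 38.416295
iter 3: u=1.196628  f(a)=+3.291e-04  f'(a)=-1.314e+00  a ← 38.416295 − (+3.291e-04/-1.314e+00) = 38.416545
iter 4: u=1.196620  f(a)=+3.513e-09  f'(a)=-1.314e+00  a ← 38.416545 − (+3.513e-09/-1.314e+00) = 38.416545
iter 5: u=1.196620  f(a)=+0.000e+00  f'(a)=-1.314e+00  a ← 38.416545 − (+0.000e+00/-1.314e+00) = 38.416545
converged: |Δa| < 1e-12 after 5 iterations
sag = a·(cosh(S/(2a)) − 1) = 38.416545·(cosh(1.196620) − 1) = 30.946973
T_max/T_min = cosh(S/(2a)) = 1.805564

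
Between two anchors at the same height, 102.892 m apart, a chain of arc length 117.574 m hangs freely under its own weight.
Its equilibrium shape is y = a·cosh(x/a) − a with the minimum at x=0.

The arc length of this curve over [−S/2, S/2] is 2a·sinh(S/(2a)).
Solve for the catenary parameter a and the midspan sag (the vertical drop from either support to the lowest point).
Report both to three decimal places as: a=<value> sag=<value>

a=56.753 sag=24.959

seed: a₀ = √(S³/(24(L−S))) = √(102.892³/(24·14.682)) = 55.599922
iter 1: u=0.925289  f(a)=+6.415e-01  f'(a)=-5.748e-01  a ← 55.599922 − (+6.415e-01/-5.748e-01) = 56.716009
iter 2: u=0.907081  f(a)=+1.982e-02  f'(a)=-5.397e-01  a ← 56.716009 − (+1.982e-02/-5.397e-01) = 56.752739
iter 3: u=0.906494  f(a)=+2.027e-05  f'(a)=-5.386e-01  a ← 56.752739 − (+2.027e-05/-5.386e-01) = 56.752777
iter 4: u=0.906493  f(a)=+2.123e-11  f'(a)=-5.386e-01  a ← 56.752777 − (+2.123e-11/-5.386e-01) = 56.752777
converged: |Δa| < 1e-12 after 4 iterations
sag = a·(cosh(S/(2a)) − 1) = 56.752777·(cosh(0.906493) − 1) = 24.958844
T_max/T_min = cosh(S/(2a)) = 1.439782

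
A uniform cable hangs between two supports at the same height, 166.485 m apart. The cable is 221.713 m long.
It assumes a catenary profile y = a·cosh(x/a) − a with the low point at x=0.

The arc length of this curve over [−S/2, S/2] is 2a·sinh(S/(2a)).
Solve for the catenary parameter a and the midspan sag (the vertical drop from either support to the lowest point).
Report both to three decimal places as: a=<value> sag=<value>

a=61.740 sag=65.149

seed: a₀ = √(S³/(24(L−S))) = √(166.485³/(24·55.228)) = 59.003447
iter 1: u=1.410807  f(a)=+5.764e+00  f'(a)=-2.272e+00  a ← 59.003447 − (+5.764e+00/-2.272e+00) = 61.540302
iter 2: u=1.352650  f(a)=+3.926e-01  f'(a)=-1.972e+00  a ← 61.540302 − (+3.926e-01/-1.972e+00) = 61.739359
iter 3: u=1.348289  f(a)=+2.115e-03  f'(a)=-1.951e+00  a ← 61.739359 − (+2.115e-03/-1.951e+00) = 61.740443
iter 4: u=1.348265  f(a)=+6.216e-08  f'(a)=-1.951e+00  a ← 61.740443 − (+6.216e-08/-1.951e+00) = 61.740443
iter 5: u=1.348265  f(a)=+0.000e+00  f'(a)=-1.951e+00  a ← 61.740443 − (+0.000e+00/-1.951e+00) = 61.740443
converged: |Δa| < 1e-12 after 5 iterations
sag = a·(cosh(S/(2a)) − 1) = 61.740443·(cosh(1.348265) − 1) = 65.149454
T_max/T_min = cosh(S/(2a)) = 2.055215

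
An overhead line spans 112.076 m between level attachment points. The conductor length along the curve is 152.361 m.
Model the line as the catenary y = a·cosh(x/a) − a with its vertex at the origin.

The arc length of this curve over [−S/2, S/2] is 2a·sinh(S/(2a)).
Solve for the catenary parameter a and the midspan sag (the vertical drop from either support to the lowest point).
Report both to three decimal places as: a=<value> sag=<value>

a=40.066 sag=46.008

seed: a₀ = √(S³/(24(L−S))) = √(112.076³/(24·40.285)) = 38.158529
iter 1: u=1.468558  f(a)=+4.574e+00  f'(a)=-2.603e+00  a ← 38.158529 − (+4.574e+00/-2.603e+00) = 39.915482
iter 2: u=1.403916  f(a)=+3.349e-01  f'(a)=-2.235e+00  a ← 39.915482 − (+3.349e-01/-2.235e+00) = 40.065321
iter 3: u=1.398666  f(a)=+2.108e-03  f'(a)=-2.207e+00  a ← 40.065321 − (+2.108e-03/-2.207e+00) = 40.066277
iter 4: u=1.398633  f(a)=+8.475e-08  f'(a)=-2.207e+00  a ← 40.066277 − (+8.475e-08/-2.207e+00) = 40.066277
iter 5: u=1.398633  f(a)=+0.000e+00  f'(a)=-2.207e+00  a ← 40.066277 − (+0.000e+00/-2.207e+00) = 40.066277
converged: |Δa| < 1e-12 after 5 iterations
sag = a·(cosh(S/(2a)) − 1) = 40.066277·(cosh(1.398633) − 1) = 46.007965
T_max/T_min = cosh(S/(2a)) = 2.148296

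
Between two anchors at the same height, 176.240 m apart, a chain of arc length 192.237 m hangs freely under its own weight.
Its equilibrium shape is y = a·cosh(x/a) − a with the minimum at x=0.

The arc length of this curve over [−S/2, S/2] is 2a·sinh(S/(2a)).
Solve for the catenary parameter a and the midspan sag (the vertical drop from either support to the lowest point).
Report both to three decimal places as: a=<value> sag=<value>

a=121.000 sag=33.531

seed: a₀ = √(S³/(24(L−S))) = √(176.240³/(24·15.997)) = 119.407562
iter 1: u=0.737977  f(a)=+4.413e-01  f'(a)=-2.828e-01  a ← 119.407562 − (+4.413e-01/-2.828e-01) = 120.967918
iter 2: u=0.728458  f(a)=+8.799e-03  f'(a)=-2.716e-01  a ← 120.967918 − (+8.799e-03/-2.716e-01) = 121.000311
iter 3: u=0.728263  f(a)=+3.656e-06  f'(a)=-2.714e-01  a ← 121.000311 − (+3.656e-06/-2.714e-01) = 121.000324
iter 4: u=0.728263  f(a)=+5.969e-13  f'(a)=-2.714e-01  a ← 121.000324 − (+5.969e-13/-2.714e-01) = 121.000324
converged: |Δa| < 1e-12 after 4 iterations
sag = a·(cosh(S/(2a)) − 1) = 121.000324·(cosh(0.728263) − 1) = 33.530723
T_max/T_min = cosh(S/(2a)) = 1.277113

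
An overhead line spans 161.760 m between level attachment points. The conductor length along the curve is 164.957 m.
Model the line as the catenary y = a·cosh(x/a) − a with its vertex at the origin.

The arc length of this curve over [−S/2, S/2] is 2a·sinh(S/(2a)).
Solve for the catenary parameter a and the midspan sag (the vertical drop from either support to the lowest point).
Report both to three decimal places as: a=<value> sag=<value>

a=235.564 sag=14.022

seed: a₀ = √(S³/(24(L−S))) = √(161.760³/(24·3.197)) = 234.871201
iter 1: u=0.344359  f(a)=+1.901e-02  f'(a)=-2.755e-02  a ← 234.871201 − (+1.901e-02/-2.755e-02) = 235.561246
iter 2: u=0.343350  f(a)=+8.410e-05  f'(a)=-2.730e-02  a ← 235.561246 − (+8.410e-05/-2.730e-02) = 235.564326
iter 3: u=0.343346  f(a)=+1.662e-09  f'(a)=-2.730e-02  a ← 235.564326 − (+1.662e-09/-2.730e-02) = 235.564327
iter 4: u=0.343346  f(a)=+2.842e-14  f'(a)=-2.730e-02  a ← 235.564327 − (+2.842e-14/-2.730e-02) = 235.564327
converged: |Δa| < 1e-12 after 4 iterations
sag = a·(cosh(S/(2a)) − 1) = 235.564327·(cosh(0.343346) − 1) = 14.021841
T_max/T_min = cosh(S/(2a)) = 1.059524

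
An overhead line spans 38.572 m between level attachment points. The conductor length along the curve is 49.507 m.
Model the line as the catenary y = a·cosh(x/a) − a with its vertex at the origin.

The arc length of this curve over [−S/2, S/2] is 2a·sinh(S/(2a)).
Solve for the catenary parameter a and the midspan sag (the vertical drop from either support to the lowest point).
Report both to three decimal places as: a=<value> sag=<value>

a=15.379 sag=13.763

seed: a₀ = √(S³/(24(L−S))) = √(38.572³/(24·10.935)) = 14.787448
iter 1: u=1.304214  f(a)=+9.686e-01  f'(a)=-1.746e+00  a ← 14.787448 − (+9.686e-01/-1.746e+00) = 15.342094
iter 2: u=1.257064  f(a)=+5.716e-02  f'(a)=-1.546e+00  a ← 15.342094 − (+5.716e-02/-1.546e+00) = 15.379074
iter 3: u=1.254042  f(a)=+2.267e-04  f'(a)=-1.533e+00  a ← 15.379074 − (+2.267e-04/-1.533e+00) = 15.379222
iter 4: u=1.254030  f(a)=+3.597e-09  f'(a)=-1.533e+00  a ← 15.379222 − (+3.597e-09/-1.533e+00) = 15.379222
iter 5: u=1.254030  f(a)=+0.000e+00  f'(a)=-1.533e+00  a ← 15.379222 − (+0.000e+00/-1.533e+00) = 15.379222
converged: |Δa| < 1e-12 after 5 iterations
sag = a·(cosh(S/(2a)) − 1) = 15.379222·(cosh(1.254030) − 1) = 13.762779
T_max/T_min = cosh(S/(2a)) = 1.894894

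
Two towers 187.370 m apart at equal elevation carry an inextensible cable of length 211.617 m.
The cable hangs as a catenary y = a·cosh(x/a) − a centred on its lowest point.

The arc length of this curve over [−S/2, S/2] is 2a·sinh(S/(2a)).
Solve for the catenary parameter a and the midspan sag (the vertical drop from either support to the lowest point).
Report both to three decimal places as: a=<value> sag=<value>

seed: a₀ = √(S³/(24(L−S))) = √(187.370³/(24·24.247)) = 106.320120
iter 1: u=0.881160  f(a)=+9.589e-01  f'(a)=-4.925e-01  a ← 106.320120 − (+9.589e-01/-4.925e-01) = 108.267052
iter 2: u=0.865314  f(a)=+2.697e-02  f'(a)=-4.652e-01  a ← 108.267052 − (+2.697e-02/-4.652e-01) = 108.325039
iter 3: u=0.864851  f(a)=+2.271e-05  f'(a)=-4.644e-01  a ← 108.325039 − (+2.271e-05/-4.644e-01) = 108.325088
iter 4: u=0.864850  f(a)=+1.614e-11  f'(a)=-4.644e-01  a ← 108.325088 − (+1.614e-11/-4.644e-01) = 108.325088
converged: |Δa| < 1e-12 after 4 iterations
sag = a·(cosh(S/(2a)) − 1) = 108.325088·(cosh(0.864850) − 1) = 43.100681
T_max/T_min = cosh(S/(2a)) = 1.397883

a=108.325 sag=43.101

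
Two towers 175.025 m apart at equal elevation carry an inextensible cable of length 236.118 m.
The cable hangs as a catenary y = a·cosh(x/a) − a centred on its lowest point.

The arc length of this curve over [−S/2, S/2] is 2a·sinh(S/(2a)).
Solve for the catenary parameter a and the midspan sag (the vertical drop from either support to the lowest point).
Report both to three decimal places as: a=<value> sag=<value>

seed: a₀ = √(S³/(24(L−S))) = √(175.025³/(24·61.093)) = 60.471227
iter 1: u=1.447176  f(a)=+6.726e+00  f'(a)=-2.477e+00  a ← 60.471227 − (+6.726e+00/-2.477e+00) = 63.186947
iter 2: u=1.384977  f(a)=+4.796e-01  f'(a)=-2.135e+00  a ← 63.186947 − (+4.796e-01/-2.135e+00) = 63.411603
iter 3: u=1.380071  f(a)=+2.853e-03  f'(a)=-2.110e+00  a ← 63.411603 − (+2.853e-03/-2.110e+00) = 63.412955
iter 4: u=1.380041  f(a)=+1.023e-07  f'(a)=-2.109e+00  a ← 63.412955 − (+1.023e-07/-2.109e+00) = 63.412955
iter 5: u=1.380041  f(a)=-2.842e-14  f'(a)=-2.109e+00  a ← 63.412955 − (-2.842e-14/-2.109e+00) = 63.412955
converged: |Δa| < 1e-12 after 5 iterations
sag = a·(cosh(S/(2a)) − 1) = 63.412955·(cosh(1.380041) − 1) = 70.598725
T_max/T_min = cosh(S/(2a)) = 2.113317

a=63.413 sag=70.599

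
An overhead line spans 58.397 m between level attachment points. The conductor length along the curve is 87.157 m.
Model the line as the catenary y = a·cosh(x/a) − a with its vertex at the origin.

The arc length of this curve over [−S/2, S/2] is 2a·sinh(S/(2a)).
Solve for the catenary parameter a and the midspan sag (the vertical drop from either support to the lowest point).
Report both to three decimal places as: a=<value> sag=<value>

a=18.121 sag=29.075

seed: a₀ = √(S³/(24(L−S))) = √(58.397³/(24·28.760)) = 16.985790
iter 1: u=1.718996  f(a)=+4.561e+00  f'(a)=-4.499e+00  a ← 16.985790 − (+4.561e+00/-4.499e+00) = 17.999613
iter 2: u=1.622174  f(a)=+4.402e-01  f'(a)=-3.669e+00  a ← 17.999613 − (+4.402e-01/-3.669e+00) = 18.119615
iter 3: u=1.611430  f(a)=+5.069e-03  f'(a)=-3.584e+00  a ← 18.119615 − (+5.069e-03/-3.584e+00) = 18.121029
iter 4: u=1.611305  f(a)=+6.893e-07  f'(a)=-3.584e+00  a ← 18.121029 − (+6.893e-07/-3.584e+00) = 18.121029
iter 5: u=1.611305  f(a)=+1.421e-14  f'(a)=-3.584e+00  a ← 18.121029 − (+1.421e-14/-3.584e+00) = 18.121029
converged: |Δa| < 1e-12 after 5 iterations
sag = a·(cosh(S/(2a)) − 1) = 18.121029·(cosh(1.611305) − 1) = 29.074917
T_max/T_min = cosh(S/(2a)) = 2.604485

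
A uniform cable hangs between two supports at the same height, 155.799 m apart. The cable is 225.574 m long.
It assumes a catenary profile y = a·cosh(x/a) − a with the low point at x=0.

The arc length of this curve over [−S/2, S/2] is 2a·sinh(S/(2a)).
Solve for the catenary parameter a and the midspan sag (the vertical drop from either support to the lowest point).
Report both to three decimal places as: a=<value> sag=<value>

seed: a₀ = √(S³/(24(L−S))) = √(155.799³/(24·69.775)) = 47.521644
iter 1: u=1.639243  f(a)=+9.997e+00  f'(a)=-3.805e+00  a ← 47.521644 − (+9.997e+00/-3.805e+00) = 50.148904
iter 2: u=1.553364  f(a)=+8.890e-01  f'(a)=-3.156e+00  a ← 50.148904 − (+8.890e-01/-3.156e+00) = 50.430573
iter 3: u=1.544688  f(a)=+8.544e-03  f'(a)=-3.096e+00  a ← 50.430573 − (+8.544e-03/-3.096e+00) = 50.433333
iter 4: u=1.544603  f(a)=+8.060e-07  f'(a)=-3.095e+00  a ← 50.433333 − (+8.060e-07/-3.095e+00) = 50.433333
iter 5: u=1.544603  f(a)=+2.842e-14  f'(a)=-3.095e+00  a ← 50.433333 − (+2.842e-14/-3.095e+00) = 50.433333
converged: |Δa| < 1e-12 after 5 iterations
sag = a·(cosh(S/(2a)) − 1) = 50.433333·(cosh(1.544603) − 1) = 73.115963
T_max/T_min = cosh(S/(2a)) = 2.449755

a=50.433 sag=73.116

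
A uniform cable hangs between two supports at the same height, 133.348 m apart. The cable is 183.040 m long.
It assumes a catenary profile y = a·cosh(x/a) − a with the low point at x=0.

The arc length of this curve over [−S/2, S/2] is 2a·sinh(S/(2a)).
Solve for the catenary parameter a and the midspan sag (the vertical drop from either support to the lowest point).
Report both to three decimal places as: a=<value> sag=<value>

a=46.895 sag=55.940

seed: a₀ = √(S³/(24(L−S))) = √(133.348³/(24·49.692)) = 44.589325
iter 1: u=1.495291  f(a)=+5.860e+00  f'(a)=-2.769e+00  a ← 44.589325 − (+5.860e+00/-2.769e+00) = 46.705983
iter 2: u=1.427526  f(a)=+4.431e-01  f'(a)=-2.364e+00  a ← 46.705983 − (+4.431e-01/-2.364e+00) = 46.893397
iter 3: u=1.421821  f(a)=+2.992e-03  f'(a)=-2.333e+00  a ← 46.893397 − (+2.992e-03/-2.333e+00) = 46.894679
iter 4: u=1.421782  f(a)=+1.384e-07  f'(a)=-2.332e+00  a ← 46.894679 − (+1.384e-07/-2.332e+00) = 46.894679
iter 5: u=1.421782  f(a)=+0.000e+00  f'(a)=-2.332e+00  a ← 46.894679 − (+0.000e+00/-2.332e+00) = 46.894679
converged: |Δa| < 1e-12 after 5 iterations
sag = a·(cosh(S/(2a)) − 1) = 46.894679·(cosh(1.421782) − 1) = 55.940243
T_max/T_min = cosh(S/(2a)) = 2.192891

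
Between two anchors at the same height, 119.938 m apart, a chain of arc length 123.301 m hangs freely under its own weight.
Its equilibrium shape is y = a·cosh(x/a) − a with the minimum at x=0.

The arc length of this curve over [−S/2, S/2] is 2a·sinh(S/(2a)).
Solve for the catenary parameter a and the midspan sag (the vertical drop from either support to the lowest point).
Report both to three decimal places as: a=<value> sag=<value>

seed: a₀ = √(S³/(24(L−S))) = √(119.938³/(24·3.363)) = 146.206321
iter 1: u=0.410167  f(a)=+2.840e-02  f'(a)=-4.678e-02  a ← 146.206321 − (+2.840e-02/-4.678e-02) = 146.813447
iter 2: u=0.408471  f(a)=+1.779e-04  f'(a)=-4.620e-02  a ← 146.813447 − (+1.779e-04/-4.620e-02) = 146.817298
iter 3: u=0.408460  f(a)=+7.076e-09  f'(a)=-4.619e-02  a ← 146.817298 − (+7.076e-09/-4.619e-02) = 146.817298
iter 4: u=0.408460  f(a)=+0.000e+00  f'(a)=-4.619e-02  a ← 146.817298 − (+0.000e+00/-4.619e-02) = 146.817298
converged: |Δa| < 1e-12 after 4 iterations
sag = a·(cosh(S/(2a)) − 1) = 146.817298·(cosh(0.408460) − 1) = 12.418700
T_max/T_min = cosh(S/(2a)) = 1.084586

a=146.817 sag=12.419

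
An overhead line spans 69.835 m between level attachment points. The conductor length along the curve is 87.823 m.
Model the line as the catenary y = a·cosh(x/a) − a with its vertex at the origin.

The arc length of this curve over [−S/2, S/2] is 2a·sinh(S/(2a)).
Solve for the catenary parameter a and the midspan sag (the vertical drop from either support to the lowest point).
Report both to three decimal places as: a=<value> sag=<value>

seed: a₀ = √(S³/(24(L−S))) = √(69.835³/(24·17.988)) = 28.087472
iter 1: u=1.243170  f(a)=+1.442e+00  f'(a)=-1.490e+00  a ← 28.087472 − (+1.442e+00/-1.490e+00) = 29.055396
iter 2: u=1.201756  f(a)=+7.791e-02  f'(a)=-1.333e+00  a ← 29.055396 − (+7.791e-02/-1.333e+00) = 29.113840
iter 3: u=1.199344  f(a)=+2.561e-04  f'(a)=-1.324e+00  a ← 29.113840 − (+2.561e-04/-1.324e+00) = 29.114033
iter 4: u=1.199336  f(a)=+2.786e-09  f'(a)=-1.324e+00  a ← 29.114033 − (+2.786e-09/-1.324e+00) = 29.114033
iter 5: u=1.199336  f(a)=-2.842e-14  f'(a)=-1.324e+00  a ← 29.114033 − (-2.842e-14/-1.324e+00) = 29.114033
converged: |Δa| < 1e-12 after 5 iterations
sag = a·(cosh(S/(2a)) − 1) = 29.114033·(cosh(1.199336) − 1) = 23.572272
T_max/T_min = cosh(S/(2a)) = 1.809653

a=29.114 sag=23.572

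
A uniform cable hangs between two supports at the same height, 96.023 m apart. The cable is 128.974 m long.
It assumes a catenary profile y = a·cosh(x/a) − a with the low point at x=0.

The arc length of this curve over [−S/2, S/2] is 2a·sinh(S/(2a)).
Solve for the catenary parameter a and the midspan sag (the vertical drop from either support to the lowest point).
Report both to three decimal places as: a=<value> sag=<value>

a=35.062 sag=38.341

seed: a₀ = √(S³/(24(L−S))) = √(96.023³/(24·32.951)) = 33.459773
iter 1: u=1.434902  f(a)=+3.563e+00  f'(a)=-2.406e+00  a ← 33.459773 − (+3.563e+00/-2.406e+00) = 34.940739
iter 2: u=1.374084  f(a)=+2.502e-01  f'(a)=-2.079e+00  a ← 34.940739 − (+2.502e-01/-2.079e+00) = 35.061103
iter 3: u=1.369367  f(a)=+1.440e-03  f'(a)=-2.055e+00  a ← 35.061103 − (+1.440e-03/-2.055e+00) = 35.061803
iter 4: u=1.369339  f(a)=+4.830e-08  f'(a)=-2.055e+00  a ← 35.061803 − (+4.830e-08/-2.055e+00) = 35.061803
iter 5: u=1.369339  f(a)=-2.842e-14  f'(a)=-2.055e+00  a ← 35.061803 − (-2.842e-14/-2.055e+00) = 35.061803
converged: |Δa| < 1e-12 after 5 iterations
sag = a·(cosh(S/(2a)) − 1) = 35.061803·(cosh(1.369339) − 1) = 38.340535
T_max/T_min = cosh(S/(2a)) = 2.093513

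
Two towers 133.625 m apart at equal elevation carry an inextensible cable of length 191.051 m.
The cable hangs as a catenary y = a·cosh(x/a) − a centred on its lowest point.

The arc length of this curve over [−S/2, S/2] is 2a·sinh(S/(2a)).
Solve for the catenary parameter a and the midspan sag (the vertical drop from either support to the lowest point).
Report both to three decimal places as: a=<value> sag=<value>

seed: a₀ = √(S³/(24(L−S))) = √(133.625³/(24·57.426)) = 41.607505
iter 1: u=1.605780  f(a)=+7.875e+00  f'(a)=-3.541e+00  a ← 41.607505 − (+7.875e+00/-3.541e+00) = 43.831494
iter 2: u=1.524303  f(a)=+6.755e-01  f'(a)=-2.957e+00  a ← 43.831494 − (+6.755e-01/-2.957e+00) = 44.059903
iter 3: u=1.516401  f(a)=+6.000e-03  f'(a)=-2.905e+00  a ← 44.059903 − (+6.000e-03/-2.905e+00) = 44.061968
iter 4: u=1.516330  f(a)=+4.826e-07  f'(a)=-2.905e+00  a ← 44.061968 − (+4.826e-07/-2.905e+00) = 44.061968
iter 5: u=1.516330  f(a)=-2.842e-14  f'(a)=-2.905e+00  a ← 44.061968 − (-2.842e-14/-2.905e+00) = 44.061968
converged: |Δa| < 1e-12 after 5 iterations
sag = a·(cosh(S/(2a)) − 1) = 44.061968·(cosh(1.516330) − 1) = 61.135837
T_max/T_min = cosh(S/(2a)) = 2.387497

a=44.062 sag=61.136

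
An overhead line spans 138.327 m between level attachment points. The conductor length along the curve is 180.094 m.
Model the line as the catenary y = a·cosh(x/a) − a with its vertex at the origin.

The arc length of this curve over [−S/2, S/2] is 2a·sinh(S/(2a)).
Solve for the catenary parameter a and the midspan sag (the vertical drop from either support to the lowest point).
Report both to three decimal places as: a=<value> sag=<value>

a=53.567 sag=51.208

seed: a₀ = √(S³/(24(L−S))) = √(138.327³/(24·41.767)) = 51.385215
iter 1: u=1.345981  f(a)=+3.951e+00  f'(a)=-1.940e+00  a ← 51.385215 − (+3.951e+00/-1.940e+00) = 53.421832
iter 2: u=1.294667  f(a)=+2.470e-01  f'(a)=-1.704e+00  a ← 53.421832 − (+2.470e-01/-1.704e+00) = 53.566783
iter 3: u=1.291164  f(a)=+1.108e-03  f'(a)=-1.689e+00  a ← 53.566783 − (+1.108e-03/-1.689e+00) = 53.567439
iter 4: u=1.291148  f(a)=+2.252e-08  f'(a)=-1.689e+00  a ← 53.567439 − (+2.252e-08/-1.689e+00) = 53.567439
iter 5: u=1.291148  f(a)=+2.842e-14  f'(a)=-1.689e+00  a ← 53.567439 − (+2.842e-14/-1.689e+00) = 53.567439
converged: |Δa| < 1e-12 after 5 iterations
sag = a·(cosh(S/(2a)) − 1) = 53.567439·(cosh(1.291148) − 1) = 51.208191
T_max/T_min = cosh(S/(2a)) = 1.955957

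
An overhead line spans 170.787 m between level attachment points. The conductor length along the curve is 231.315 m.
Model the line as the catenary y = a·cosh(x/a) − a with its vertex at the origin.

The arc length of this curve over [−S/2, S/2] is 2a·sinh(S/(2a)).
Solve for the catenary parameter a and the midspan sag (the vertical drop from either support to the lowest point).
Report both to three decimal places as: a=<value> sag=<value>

a=61.449 sag=69.519

seed: a₀ = √(S³/(24(L−S))) = √(170.787³/(24·60.528)) = 58.559645
iter 1: u=1.458231  f(a)=+6.771e+00  f'(a)=-2.542e+00  a ← 58.559645 − (+6.771e+00/-2.542e+00) = 61.223813
iter 2: u=1.394776  f(a)=+4.895e-01  f'(a)=-2.186e+00  a ← 61.223813 − (+4.895e-01/-2.186e+00) = 61.447716
iter 3: u=1.389694  f(a)=+2.999e-03  f'(a)=-2.159e+00  a ← 61.447716 − (+2.999e-03/-2.159e+00) = 61.449105
iter 4: u=1.389662  f(a)=+1.141e-07  f'(a)=-2.159e+00  a ← 61.449105 − (+1.141e-07/-2.159e+00) = 61.449105
iter 5: u=1.389662  f(a)=+2.842e-14  f'(a)=-2.159e+00  a ← 61.449105 − (+2.842e-14/-2.159e+00) = 61.449105
converged: |Δa| < 1e-12 after 5 iterations
sag = a·(cosh(S/(2a)) − 1) = 61.449105·(cosh(1.389662) − 1) = 69.519020
T_max/T_min = cosh(S/(2a)) = 2.131327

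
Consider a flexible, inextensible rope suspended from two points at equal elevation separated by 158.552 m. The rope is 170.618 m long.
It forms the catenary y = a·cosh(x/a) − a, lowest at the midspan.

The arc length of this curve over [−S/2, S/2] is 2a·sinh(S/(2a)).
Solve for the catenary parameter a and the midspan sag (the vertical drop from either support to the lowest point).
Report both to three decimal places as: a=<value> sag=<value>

seed: a₀ = √(S³/(24(L−S))) = √(158.552³/(24·12.066)) = 117.319528
iter 1: u=0.675727  f(a)=+2.785e-01  f'(a)=-2.152e-01  a ← 117.319528 − (+2.785e-01/-2.152e-01) = 118.613355
iter 2: u=0.668356  f(a)=+4.674e-03  f'(a)=-2.081e-01  a ← 118.613355 − (+4.674e-03/-2.081e-01) = 118.635818
iter 3: u=0.668230  f(a)=+1.366e-06  f'(a)=-2.079e-01  a ← 118.635818 − (+1.366e-06/-2.079e-01) = 118.635825
iter 4: u=0.668230  f(a)=+1.421e-13  f'(a)=-2.079e-01  a ← 118.635825 − (+1.421e-13/-2.079e-01) = 118.635825
converged: |Δa| < 1e-12 after 4 iterations
sag = a·(cosh(S/(2a)) − 1) = 118.635825·(cosh(0.668230) − 1) = 27.487700
T_max/T_min = cosh(S/(2a)) = 1.231698

a=118.636 sag=27.488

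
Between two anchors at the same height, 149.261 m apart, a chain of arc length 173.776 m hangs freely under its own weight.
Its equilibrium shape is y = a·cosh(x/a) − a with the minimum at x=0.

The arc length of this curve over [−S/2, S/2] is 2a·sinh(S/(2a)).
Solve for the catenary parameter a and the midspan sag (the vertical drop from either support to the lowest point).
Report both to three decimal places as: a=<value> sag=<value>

a=76.965 sag=39.109

seed: a₀ = √(S³/(24(L−S))) = √(149.261³/(24·24.515)) = 75.179243
iter 1: u=0.992701  f(a)=+1.237e+00  f'(a)=-7.187e-01  a ← 75.179243 − (+1.237e+00/-7.187e-01) = 76.899813
iter 2: u=0.970490  f(a)=+4.373e-02  f'(a)=-6.687e-01  a ← 76.899813 − (+4.373e-02/-6.687e-01) = 76.965202
iter 3: u=0.969665  f(a)=+5.911e-05  f'(a)=-6.669e-01  a ← 76.965202 − (+5.911e-05/-6.669e-01) = 76.965291
iter 4: u=0.969664  f(a)=+1.083e-10  f'(a)=-6.669e-01  a ← 76.965291 − (+1.083e-10/-6.669e-01) = 76.965291
iter 5: u=0.969664  f(a)=+2.842e-14  f'(a)=-6.669e-01  a ← 76.965291 − (+2.842e-14/-6.669e-01) = 76.965291
converged: |Δa| < 1e-12 after 5 iterations
sag = a·(cosh(S/(2a)) − 1) = 76.965291·(cosh(0.969664) − 1) = 39.108740
T_max/T_min = cosh(S/(2a)) = 1.508135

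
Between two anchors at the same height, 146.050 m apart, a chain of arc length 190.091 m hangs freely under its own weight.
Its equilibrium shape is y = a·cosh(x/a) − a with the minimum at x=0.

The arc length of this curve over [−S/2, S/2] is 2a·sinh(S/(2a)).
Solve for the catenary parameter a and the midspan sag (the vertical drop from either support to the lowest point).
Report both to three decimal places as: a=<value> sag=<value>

a=56.593 sag=54.026

seed: a₀ = √(S³/(24(L−S))) = √(146.050³/(24·44.041)) = 54.289787
iter 1: u=1.345096  f(a)=+4.160e+00  f'(a)=-1.936e+00  a ← 54.289787 − (+4.160e+00/-1.936e+00) = 56.439063
iter 2: u=1.293873  f(a)=+2.598e-01  f'(a)=-1.701e+00  a ← 56.439063 − (+2.598e-01/-1.701e+00) = 56.591824
iter 3: u=1.290381  f(a)=+1.163e-03  f'(a)=-1.686e+00  a ← 56.591824 − (+1.163e-03/-1.686e+00) = 56.592514
iter 4: u=1.290365  f(a)=+2.351e-08  f'(a)=-1.685e+00  a ← 56.592514 − (+2.351e-08/-1.685e+00) = 56.592514
iter 5: u=1.290365  f(a)=+0.000e+00  f'(a)=-1.685e+00  a ← 56.592514 − (+0.000e+00/-1.685e+00) = 56.592514
converged: |Δa| < 1e-12 after 5 iterations
sag = a·(cosh(S/(2a)) − 1) = 56.592514·(cosh(1.290365) − 1) = 54.025567
T_max/T_min = cosh(S/(2a)) = 1.954642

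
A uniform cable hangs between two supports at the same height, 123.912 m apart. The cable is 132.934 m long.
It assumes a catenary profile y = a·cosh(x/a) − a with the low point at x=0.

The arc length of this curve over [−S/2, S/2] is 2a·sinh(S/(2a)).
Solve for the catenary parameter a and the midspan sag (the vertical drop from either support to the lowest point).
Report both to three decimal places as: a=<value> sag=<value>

seed: a₀ = √(S³/(24(L−S))) = √(123.912³/(24·9.022)) = 93.737425
iter 1: u=0.660953  f(a)=+1.991e-01  f'(a)=-2.010e-01  a ← 93.737425 − (+1.991e-01/-2.010e-01) = 94.727936
iter 2: u=0.654041  f(a)=+3.200e-03  f'(a)=-1.946e-01  a ← 94.727936 − (+3.200e-03/-1.946e-01) = 94.744380
iter 3: u=0.653928  f(a)=+8.566e-07  f'(a)=-1.945e-01  a ← 94.744380 − (+8.566e-07/-1.945e-01) = 94.744384
iter 4: u=0.653928  f(a)=+5.684e-14  f'(a)=-1.945e-01  a ← 94.744384 − (+5.684e-14/-1.945e-01) = 94.744384
converged: |Δa| < 1e-12 after 4 iterations
sag = a·(cosh(S/(2a)) − 1) = 94.744384·(cosh(0.653928) − 1) = 20.989623
T_max/T_min = cosh(S/(2a)) = 1.221539

a=94.744 sag=20.990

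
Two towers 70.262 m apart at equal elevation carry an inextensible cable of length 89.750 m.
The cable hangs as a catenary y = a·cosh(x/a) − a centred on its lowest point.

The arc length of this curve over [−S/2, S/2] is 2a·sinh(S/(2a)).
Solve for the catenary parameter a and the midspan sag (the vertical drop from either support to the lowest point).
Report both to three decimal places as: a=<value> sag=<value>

seed: a₀ = √(S³/(24(L−S))) = √(70.262³/(24·19.488)) = 27.232750
iter 1: u=1.290028  f(a)=+1.687e+00  f'(a)=-1.684e+00  a ← 27.232750 − (+1.687e+00/-1.684e+00) = 28.234728
iter 2: u=1.244248  f(a)=+9.759e-02  f'(a)=-1.494e+00  a ← 28.234728 − (+9.759e-02/-1.494e+00) = 28.300038
iter 3: u=1.241376  f(a)=+3.708e-04  f'(a)=-1.483e+00  a ← 28.300038 − (+3.708e-04/-1.483e+00) = 28.300288
iter 4: u=1.241365  f(a)=+5.399e-09  f'(a)=-1.483e+00  a ← 28.300288 − (+5.399e-09/-1.483e+00) = 28.300288
iter 5: u=1.241365  f(a)=+1.421e-14  f'(a)=-1.483e+00  a ← 28.300288 − (+1.421e-14/-1.483e+00) = 28.300288
converged: |Δa| < 1e-12 after 5 iterations
sag = a·(cosh(S/(2a)) − 1) = 28.300288·(cosh(1.241365) − 1) = 24.753194
T_max/T_min = cosh(S/(2a)) = 1.874662

a=28.300 sag=24.753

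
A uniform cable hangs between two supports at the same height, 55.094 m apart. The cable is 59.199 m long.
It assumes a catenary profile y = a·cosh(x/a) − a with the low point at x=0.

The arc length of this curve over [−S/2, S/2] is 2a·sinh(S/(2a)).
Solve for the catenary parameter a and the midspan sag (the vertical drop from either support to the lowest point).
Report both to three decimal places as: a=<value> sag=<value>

a=41.652 sag=9.446

seed: a₀ = √(S³/(24(L−S))) = √(55.094³/(24·4.105)) = 41.199719
iter 1: u=0.668621  f(a)=+9.274e-02  f'(a)=-2.083e-01  a ← 41.199719 − (+9.274e-02/-2.083e-01) = 41.644892
iter 2: u=0.661474  f(a)=+1.525e-03  f'(a)=-2.015e-01  a ← 41.644892 − (+1.525e-03/-2.015e-01) = 41.652457
iter 3: u=0.661354  f(a)=+4.273e-07  f'(a)=-2.014e-01  a ← 41.652457 − (+4.273e-07/-2.014e-01) = 41.652459
iter 4: u=0.661354  f(a)=+4.974e-14  f'(a)=-2.014e-01  a ← 41.652459 − (+4.974e-14/-2.014e-01) = 41.652459
converged: |Δa| < 1e-12 after 4 iterations
sag = a·(cosh(S/(2a)) − 1) = 41.652459·(cosh(0.661354) − 1) = 9.446051
T_max/T_min = cosh(S/(2a)) = 1.226783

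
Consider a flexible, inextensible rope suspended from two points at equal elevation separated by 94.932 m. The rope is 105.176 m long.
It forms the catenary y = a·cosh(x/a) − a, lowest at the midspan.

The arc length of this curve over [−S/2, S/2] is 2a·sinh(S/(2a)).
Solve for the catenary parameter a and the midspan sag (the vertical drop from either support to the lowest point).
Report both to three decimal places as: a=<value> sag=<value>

a=59.922 sag=19.803

seed: a₀ = √(S³/(24(L−S))) = √(94.932³/(24·10.244)) = 58.990020
iter 1: u=0.804645  f(a)=+3.368e-01  f'(a)=-3.703e-01  a ← 58.990020 − (+3.368e-01/-3.703e-01) = 59.899444
iter 2: u=0.792428  f(a)=+7.946e-03  f'(a)=-3.530e-01  a ← 59.899444 − (+7.946e-03/-3.530e-01) = 59.921953
iter 3: u=0.792130  f(a)=+4.661e-06  f'(a)=-3.526e-01  a ← 59.921953 − (+4.661e-06/-3.526e-01) = 59.921966
iter 4: u=0.792130  f(a)=+1.592e-12  f'(a)=-3.526e-01  a ← 59.921966 − (+1.592e-12/-3.526e-01) = 59.921966
converged: |Δa| < 1e-12 after 4 iterations
sag = a·(cosh(S/(2a)) − 1) = 59.921966·(cosh(0.792130) − 1) = 19.803436
T_max/T_min = cosh(S/(2a)) = 1.330487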